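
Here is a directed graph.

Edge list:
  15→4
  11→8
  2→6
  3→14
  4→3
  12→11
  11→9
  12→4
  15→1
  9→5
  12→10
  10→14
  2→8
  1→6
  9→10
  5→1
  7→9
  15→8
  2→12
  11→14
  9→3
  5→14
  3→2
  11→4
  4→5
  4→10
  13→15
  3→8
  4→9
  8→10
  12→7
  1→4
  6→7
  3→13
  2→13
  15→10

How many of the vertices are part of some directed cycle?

12

A vertex is on a directed cycle iff it belongs to a strongly connected component of size ≥ 2 (or has a self-loop).
The vertices on cycles are {1, 2, 3, 4, 5, 6, 7, 9, 11, 12, 13, 15} — 12 in total.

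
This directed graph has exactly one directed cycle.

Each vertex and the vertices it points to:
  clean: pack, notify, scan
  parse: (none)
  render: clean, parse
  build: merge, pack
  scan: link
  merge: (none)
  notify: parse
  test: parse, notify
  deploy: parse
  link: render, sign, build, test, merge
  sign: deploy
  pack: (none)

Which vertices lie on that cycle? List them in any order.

DFS with gray/black marking from scan:
scan gray
  link gray
    render gray
      clean gray
        pack gray
        pack black
        notify gray
          parse gray
          parse black
        notify black
        clean→scan: scan is gray → back edge
Back edge closes the cycle scan → link → render → clean → scan; its vertices are {link, scan, clean, render}.

link, scan, clean, render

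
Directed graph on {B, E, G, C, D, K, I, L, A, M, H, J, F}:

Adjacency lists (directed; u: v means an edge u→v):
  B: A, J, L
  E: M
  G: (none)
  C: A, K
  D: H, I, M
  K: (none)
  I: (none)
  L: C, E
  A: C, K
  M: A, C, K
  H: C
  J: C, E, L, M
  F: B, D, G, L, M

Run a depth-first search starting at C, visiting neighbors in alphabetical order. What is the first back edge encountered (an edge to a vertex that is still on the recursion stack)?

A→C

DFS from C (visiting neighbors in alphabetical order); mark gray on enter, black on exit:
C gray
  A gray
    A→C: C is gray → back edge
First back edge: A → C.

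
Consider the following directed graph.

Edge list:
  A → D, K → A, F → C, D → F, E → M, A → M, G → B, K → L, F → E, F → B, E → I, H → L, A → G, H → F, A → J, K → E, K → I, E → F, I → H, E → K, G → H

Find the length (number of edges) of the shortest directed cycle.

2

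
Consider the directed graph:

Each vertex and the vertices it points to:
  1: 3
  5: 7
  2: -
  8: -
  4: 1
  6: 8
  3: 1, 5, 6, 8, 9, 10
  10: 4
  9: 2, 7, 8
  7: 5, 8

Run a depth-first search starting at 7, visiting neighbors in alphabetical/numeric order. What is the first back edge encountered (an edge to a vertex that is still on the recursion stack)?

5→7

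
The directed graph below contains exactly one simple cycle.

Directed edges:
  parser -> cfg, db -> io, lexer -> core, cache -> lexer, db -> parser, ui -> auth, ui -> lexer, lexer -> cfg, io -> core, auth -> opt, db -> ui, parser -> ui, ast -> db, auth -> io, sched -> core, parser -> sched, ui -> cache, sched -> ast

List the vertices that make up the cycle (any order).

DFS with gray/black marking from db:
db gray
  parser gray
    ui gray
      cache gray
        lexer gray
          core gray
          core black
          cfg gray
          cfg black
        lexer black
      cache black
      auth gray
        io gray
          io→core: core black — skip
        io black
        opt gray
        opt black
      auth black
      ui→lexer: lexer black — skip
    ui black
    parser→cfg: cfg black — skip
    sched gray
      ast gray
        ast→db: db is gray → back edge
Back edge closes the cycle db → parser → sched → ast → db; its vertices are {db, ast, sched, parser}.

db, ast, sched, parser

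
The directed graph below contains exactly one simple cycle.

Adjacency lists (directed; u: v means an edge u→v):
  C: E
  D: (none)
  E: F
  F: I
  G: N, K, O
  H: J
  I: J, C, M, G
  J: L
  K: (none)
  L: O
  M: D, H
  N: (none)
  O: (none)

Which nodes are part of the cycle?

C, E, F, I

DFS with gray/black marking from I:
I gray
  J gray
    L gray
      O gray
      O black
    L black
  J black
  C gray
    E gray
      F gray
        F→I: I is gray → back edge
Back edge closes the cycle I → C → E → F → I; its vertices are {C, E, F, I}.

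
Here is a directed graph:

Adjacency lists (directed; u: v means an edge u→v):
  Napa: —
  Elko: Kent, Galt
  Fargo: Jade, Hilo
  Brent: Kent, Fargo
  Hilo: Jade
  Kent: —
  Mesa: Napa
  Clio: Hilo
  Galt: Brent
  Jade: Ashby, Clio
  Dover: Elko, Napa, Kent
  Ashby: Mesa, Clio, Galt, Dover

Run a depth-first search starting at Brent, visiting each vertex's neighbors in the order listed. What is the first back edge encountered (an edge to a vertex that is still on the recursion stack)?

Hilo->Jade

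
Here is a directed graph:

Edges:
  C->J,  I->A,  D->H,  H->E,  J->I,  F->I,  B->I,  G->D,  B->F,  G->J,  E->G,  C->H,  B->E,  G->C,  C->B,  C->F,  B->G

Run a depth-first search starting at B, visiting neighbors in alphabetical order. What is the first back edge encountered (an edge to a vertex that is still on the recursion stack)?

DFS from B (visiting neighbors in alphabetical order); mark gray on enter, black on exit:
B gray
  E gray
    G gray
      C gray
        C→B: B is gray → back edge
First back edge: C → B.

C->B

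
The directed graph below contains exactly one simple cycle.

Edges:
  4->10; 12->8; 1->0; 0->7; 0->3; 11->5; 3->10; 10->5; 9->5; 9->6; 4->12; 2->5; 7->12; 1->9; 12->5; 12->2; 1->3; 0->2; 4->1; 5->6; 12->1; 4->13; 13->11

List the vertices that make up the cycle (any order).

0, 1, 7, 12

DFS with gray/black marking from 1:
1 gray
  3 gray
    10 gray
      5 gray
        6 gray
        6 black
      5 black
    10 black
  3 black
  0 gray
    7 gray
      12 gray
        12→5: 5 black — skip
        12→1: 1 is gray → back edge
Back edge closes the cycle 1 → 0 → 7 → 12 → 1; its vertices are {0, 1, 7, 12}.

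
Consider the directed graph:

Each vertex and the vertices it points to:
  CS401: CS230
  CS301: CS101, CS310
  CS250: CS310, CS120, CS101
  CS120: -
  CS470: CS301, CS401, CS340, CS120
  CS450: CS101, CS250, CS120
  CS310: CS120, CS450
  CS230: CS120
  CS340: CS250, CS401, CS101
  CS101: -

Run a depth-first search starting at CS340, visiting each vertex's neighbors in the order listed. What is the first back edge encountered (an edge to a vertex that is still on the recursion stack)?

CS450→CS250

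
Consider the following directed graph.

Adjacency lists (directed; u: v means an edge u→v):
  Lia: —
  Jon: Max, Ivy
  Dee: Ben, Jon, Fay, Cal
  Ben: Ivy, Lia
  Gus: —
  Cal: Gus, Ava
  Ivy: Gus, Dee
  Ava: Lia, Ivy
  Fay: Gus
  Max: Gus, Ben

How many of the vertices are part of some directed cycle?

7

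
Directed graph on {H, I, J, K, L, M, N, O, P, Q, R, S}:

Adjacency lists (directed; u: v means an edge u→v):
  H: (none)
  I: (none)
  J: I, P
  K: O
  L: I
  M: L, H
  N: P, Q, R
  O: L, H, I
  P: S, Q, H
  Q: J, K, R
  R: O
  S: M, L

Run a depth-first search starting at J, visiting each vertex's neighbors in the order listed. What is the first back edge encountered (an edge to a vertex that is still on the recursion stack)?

Q→J

DFS from J (visiting each vertex's neighbors in the order listed); mark gray on enter, black on exit:
J gray
  I gray
  I black
  P gray
    S gray
      M gray
        L gray
          L→I: I black — skip
        L black
        H gray
        H black
      M black
      S→L: L black — skip
    S black
    Q gray
      Q→J: J is gray → back edge
First back edge: Q → J.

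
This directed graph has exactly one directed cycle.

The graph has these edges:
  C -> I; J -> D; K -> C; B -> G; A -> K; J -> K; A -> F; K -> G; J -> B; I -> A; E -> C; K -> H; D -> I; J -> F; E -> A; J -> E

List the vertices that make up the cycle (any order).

A, C, I, K

DFS with gray/black marking from A:
A gray
  K gray
    C gray
      I gray
        I→A: A is gray → back edge
Back edge closes the cycle A → K → C → I → A; its vertices are {A, C, I, K}.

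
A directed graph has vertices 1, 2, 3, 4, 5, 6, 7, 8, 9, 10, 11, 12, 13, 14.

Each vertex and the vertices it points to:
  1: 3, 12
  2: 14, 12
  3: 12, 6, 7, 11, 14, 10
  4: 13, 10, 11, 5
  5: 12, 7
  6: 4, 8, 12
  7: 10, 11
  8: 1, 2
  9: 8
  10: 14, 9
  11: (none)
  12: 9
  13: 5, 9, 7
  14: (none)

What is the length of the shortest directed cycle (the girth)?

4

For each vertex v, BFS finds the shortest path from v back to v.
The shortest such closed walk is 6 → 8 → 1 → 3 → 6, length 4.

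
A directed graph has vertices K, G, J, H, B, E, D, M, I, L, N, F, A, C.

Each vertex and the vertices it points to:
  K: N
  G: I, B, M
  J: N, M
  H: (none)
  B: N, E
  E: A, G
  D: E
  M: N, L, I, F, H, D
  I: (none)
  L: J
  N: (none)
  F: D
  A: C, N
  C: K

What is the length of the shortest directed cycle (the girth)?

For each vertex v, BFS finds the shortest path from v back to v.
The shortest such closed walk is E → G → B → E, length 3.

3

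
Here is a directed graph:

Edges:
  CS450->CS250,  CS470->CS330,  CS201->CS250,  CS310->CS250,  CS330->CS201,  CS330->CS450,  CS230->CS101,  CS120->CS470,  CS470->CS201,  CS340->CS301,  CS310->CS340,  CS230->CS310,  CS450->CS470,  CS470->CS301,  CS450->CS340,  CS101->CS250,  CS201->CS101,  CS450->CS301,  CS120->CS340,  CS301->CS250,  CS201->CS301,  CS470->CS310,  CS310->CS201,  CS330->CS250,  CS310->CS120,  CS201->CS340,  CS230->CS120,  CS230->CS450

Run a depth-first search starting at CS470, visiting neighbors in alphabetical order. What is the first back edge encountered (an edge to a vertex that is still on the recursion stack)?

DFS from CS470 (visiting neighbors in alphabetical order); mark gray on enter, black on exit:
CS470 gray
  CS201 gray
    CS101 gray
      CS250 gray
      CS250 black
    CS101 black
    CS201→CS250: CS250 black — skip
    CS301 gray
      CS301→CS250: CS250 black — skip
    CS301 black
    CS340 gray
      CS340→CS301: CS301 black — skip
    CS340 black
  CS201 black
  CS470→CS301: CS301 black — skip
  CS310 gray
    CS120 gray
      CS120→CS340: CS340 black — skip
      CS120→CS470: CS470 is gray → back edge
First back edge: CS120 → CS470.

CS120->CS470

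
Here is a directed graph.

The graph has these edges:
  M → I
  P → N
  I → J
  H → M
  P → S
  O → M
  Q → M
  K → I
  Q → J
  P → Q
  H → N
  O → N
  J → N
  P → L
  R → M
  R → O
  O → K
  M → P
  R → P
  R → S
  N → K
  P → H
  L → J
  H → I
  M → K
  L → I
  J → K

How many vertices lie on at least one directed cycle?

8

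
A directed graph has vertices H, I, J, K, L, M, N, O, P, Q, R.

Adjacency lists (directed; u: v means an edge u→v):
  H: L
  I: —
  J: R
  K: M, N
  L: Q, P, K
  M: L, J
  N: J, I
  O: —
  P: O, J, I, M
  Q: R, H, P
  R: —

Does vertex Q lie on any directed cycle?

Yes

Q is on a cycle iff Q can reach itself via ≥1 edge.
Q → H → L → Q — yes.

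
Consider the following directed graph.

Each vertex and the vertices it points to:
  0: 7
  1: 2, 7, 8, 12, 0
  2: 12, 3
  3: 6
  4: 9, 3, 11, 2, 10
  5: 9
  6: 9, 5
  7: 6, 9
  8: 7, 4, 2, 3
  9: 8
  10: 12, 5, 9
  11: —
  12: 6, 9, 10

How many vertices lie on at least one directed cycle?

10

A vertex is on a directed cycle iff it belongs to a strongly connected component of size ≥ 2 (or has a self-loop).
The vertices on cycles are {2, 3, 4, 5, 6, 7, 8, 9, 10, 12} — 10 in total.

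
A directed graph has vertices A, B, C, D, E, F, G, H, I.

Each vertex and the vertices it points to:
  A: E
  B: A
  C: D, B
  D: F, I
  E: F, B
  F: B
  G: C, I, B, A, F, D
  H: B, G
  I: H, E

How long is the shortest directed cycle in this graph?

3

For each vertex v, BFS finds the shortest path from v back to v.
The shortest such closed walk is G → I → H → G, length 3.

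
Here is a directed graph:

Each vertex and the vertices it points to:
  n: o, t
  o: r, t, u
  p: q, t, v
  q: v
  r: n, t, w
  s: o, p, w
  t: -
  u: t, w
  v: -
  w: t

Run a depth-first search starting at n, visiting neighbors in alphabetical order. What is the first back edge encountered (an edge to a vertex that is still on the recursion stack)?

r->n

DFS from n (visiting neighbors in alphabetical order); mark gray on enter, black on exit:
n gray
  o gray
    r gray
      r→n: n is gray → back edge
First back edge: r → n.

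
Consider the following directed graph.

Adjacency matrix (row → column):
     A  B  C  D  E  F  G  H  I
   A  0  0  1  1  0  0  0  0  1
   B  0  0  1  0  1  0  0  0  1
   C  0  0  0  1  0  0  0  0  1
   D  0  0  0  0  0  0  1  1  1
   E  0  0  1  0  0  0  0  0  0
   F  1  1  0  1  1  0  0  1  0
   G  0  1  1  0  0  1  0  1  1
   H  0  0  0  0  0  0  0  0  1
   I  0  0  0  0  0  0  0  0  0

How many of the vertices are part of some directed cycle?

7

A vertex is on a directed cycle iff it belongs to a strongly connected component of size ≥ 2 (or has a self-loop).
The vertices on cycles are {A, B, C, D, E, F, G} — 7 in total.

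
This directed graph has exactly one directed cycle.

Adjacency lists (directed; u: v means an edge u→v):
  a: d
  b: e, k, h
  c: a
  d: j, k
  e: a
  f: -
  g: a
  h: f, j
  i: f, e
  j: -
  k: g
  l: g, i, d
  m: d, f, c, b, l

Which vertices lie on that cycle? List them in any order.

a, d, g, k

DFS with gray/black marking from d:
d gray
  j gray
  j black
  k gray
    g gray
      a gray
        a→d: d is gray → back edge
Back edge closes the cycle d → k → g → a → d; its vertices are {a, d, g, k}.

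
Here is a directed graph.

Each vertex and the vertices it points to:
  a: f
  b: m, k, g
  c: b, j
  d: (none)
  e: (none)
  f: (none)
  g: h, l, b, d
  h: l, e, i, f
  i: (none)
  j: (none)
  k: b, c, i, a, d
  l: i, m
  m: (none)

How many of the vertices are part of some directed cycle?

4

A vertex is on a directed cycle iff it belongs to a strongly connected component of size ≥ 2 (or has a self-loop).
The vertices on cycles are {b, c, g, k} — 4 in total.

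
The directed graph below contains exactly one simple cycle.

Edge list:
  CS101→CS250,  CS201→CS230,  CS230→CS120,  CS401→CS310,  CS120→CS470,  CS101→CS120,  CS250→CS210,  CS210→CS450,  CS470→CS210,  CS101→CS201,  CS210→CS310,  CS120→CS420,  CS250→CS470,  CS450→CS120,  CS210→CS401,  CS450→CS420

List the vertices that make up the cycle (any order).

DFS with gray/black marking from CS210:
CS210 gray
  CS310 gray
  CS310 black
  CS401 gray
    CS401→CS310: CS310 black — skip
  CS401 black
  CS450 gray
    CS120 gray
      CS420 gray
      CS420 black
      CS470 gray
        CS470→CS210: CS210 is gray → back edge
Back edge closes the cycle CS210 → CS450 → CS120 → CS470 → CS210; its vertices are {CS120, CS210, CS450, CS470}.

CS120, CS210, CS450, CS470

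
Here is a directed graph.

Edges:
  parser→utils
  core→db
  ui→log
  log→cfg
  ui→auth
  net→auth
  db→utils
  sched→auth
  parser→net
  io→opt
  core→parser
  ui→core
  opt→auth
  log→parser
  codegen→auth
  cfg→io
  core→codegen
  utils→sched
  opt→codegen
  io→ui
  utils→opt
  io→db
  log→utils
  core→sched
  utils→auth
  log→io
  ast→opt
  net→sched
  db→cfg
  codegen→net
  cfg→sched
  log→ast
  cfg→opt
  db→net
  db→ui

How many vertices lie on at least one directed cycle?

6

A vertex is on a directed cycle iff it belongs to a strongly connected component of size ≥ 2 (or has a self-loop).
The vertices on cycles are {db, io, ui, cfg, log, core} — 6 in total.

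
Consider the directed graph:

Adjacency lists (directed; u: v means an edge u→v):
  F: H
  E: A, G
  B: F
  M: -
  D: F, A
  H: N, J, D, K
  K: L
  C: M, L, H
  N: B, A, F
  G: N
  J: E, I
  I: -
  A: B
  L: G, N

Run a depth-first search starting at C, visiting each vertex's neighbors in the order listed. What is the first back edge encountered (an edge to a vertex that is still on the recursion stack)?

DFS from C (visiting each vertex's neighbors in the order listed); mark gray on enter, black on exit:
C gray
  M gray
  M black
  L gray
    G gray
      N gray
        B gray
          F gray
            H gray
              H→N: N is gray → back edge
First back edge: H → N.

H->N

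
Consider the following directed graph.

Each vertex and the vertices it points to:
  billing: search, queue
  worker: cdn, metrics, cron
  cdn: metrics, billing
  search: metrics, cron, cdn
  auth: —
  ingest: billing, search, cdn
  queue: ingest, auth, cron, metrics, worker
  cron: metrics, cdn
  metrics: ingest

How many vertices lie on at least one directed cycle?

A vertex is on a directed cycle iff it belongs to a strongly connected component of size ≥ 2 (or has a self-loop).
The vertices on cycles are {cdn, cron, queue, ingest, search, worker, billing, metrics} — 8 in total.

8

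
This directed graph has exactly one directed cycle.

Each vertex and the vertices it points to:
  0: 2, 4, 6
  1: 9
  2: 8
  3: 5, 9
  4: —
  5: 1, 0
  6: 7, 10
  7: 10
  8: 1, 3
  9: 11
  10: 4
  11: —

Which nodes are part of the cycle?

DFS with gray/black marking from 8:
8 gray
  1 gray
    9 gray
      11 gray
      11 black
    9 black
  1 black
  3 gray
    5 gray
      5→1: 1 black — skip
      0 gray
        2 gray
          2→8: 8 is gray → back edge
Back edge closes the cycle 8 → 3 → 5 → 0 → 2 → 8; its vertices are {0, 2, 3, 5, 8}.

0, 2, 3, 5, 8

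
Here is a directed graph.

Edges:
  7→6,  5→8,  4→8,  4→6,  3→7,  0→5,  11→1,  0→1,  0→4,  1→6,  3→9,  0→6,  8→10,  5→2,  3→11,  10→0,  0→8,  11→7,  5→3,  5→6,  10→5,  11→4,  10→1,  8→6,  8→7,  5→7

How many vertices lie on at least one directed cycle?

A vertex is on a directed cycle iff it belongs to a strongly connected component of size ≥ 2 (or has a self-loop).
The vertices on cycles are {0, 3, 4, 5, 8, 10, 11} — 7 in total.

7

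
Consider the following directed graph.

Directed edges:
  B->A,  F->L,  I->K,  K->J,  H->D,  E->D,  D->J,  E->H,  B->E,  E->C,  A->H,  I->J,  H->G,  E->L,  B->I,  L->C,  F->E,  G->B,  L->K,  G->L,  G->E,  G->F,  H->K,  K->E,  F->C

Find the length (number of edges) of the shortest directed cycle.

3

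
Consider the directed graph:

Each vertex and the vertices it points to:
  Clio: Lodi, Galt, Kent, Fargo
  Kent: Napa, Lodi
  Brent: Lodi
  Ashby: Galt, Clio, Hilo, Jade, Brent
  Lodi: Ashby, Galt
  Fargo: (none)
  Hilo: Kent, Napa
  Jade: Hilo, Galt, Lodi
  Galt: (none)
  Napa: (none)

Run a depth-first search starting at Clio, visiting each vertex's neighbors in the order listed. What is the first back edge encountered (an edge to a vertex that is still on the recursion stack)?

Ashby→Clio

DFS from Clio (visiting each vertex's neighbors in the order listed); mark gray on enter, black on exit:
Clio gray
  Lodi gray
    Ashby gray
      Galt gray
      Galt black
      Ashby→Clio: Clio is gray → back edge
First back edge: Ashby → Clio.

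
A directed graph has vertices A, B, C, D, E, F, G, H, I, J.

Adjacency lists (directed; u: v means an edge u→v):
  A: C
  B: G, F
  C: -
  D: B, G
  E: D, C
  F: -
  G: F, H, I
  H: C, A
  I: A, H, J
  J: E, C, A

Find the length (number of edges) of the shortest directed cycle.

5

For each vertex v, BFS finds the shortest path from v back to v.
The shortest such closed walk is D → G → I → J → E → D, length 5.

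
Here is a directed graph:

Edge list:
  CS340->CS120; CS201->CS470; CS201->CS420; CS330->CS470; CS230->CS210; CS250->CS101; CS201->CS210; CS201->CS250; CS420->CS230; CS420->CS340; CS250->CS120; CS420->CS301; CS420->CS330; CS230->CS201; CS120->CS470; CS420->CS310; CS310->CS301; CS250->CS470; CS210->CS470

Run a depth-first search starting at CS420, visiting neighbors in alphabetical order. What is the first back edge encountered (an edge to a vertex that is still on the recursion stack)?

DFS from CS420 (visiting neighbors in alphabetical order); mark gray on enter, black on exit:
CS420 gray
  CS230 gray
    CS201 gray
      CS210 gray
        CS470 gray
        CS470 black
      CS210 black
      CS250 gray
        CS101 gray
        CS101 black
        CS120 gray
          CS120→CS470: CS470 black — skip
        CS120 black
        CS250→CS470: CS470 black — skip
      CS250 black
      CS201→CS420: CS420 is gray → back edge
First back edge: CS201 → CS420.

CS201→CS420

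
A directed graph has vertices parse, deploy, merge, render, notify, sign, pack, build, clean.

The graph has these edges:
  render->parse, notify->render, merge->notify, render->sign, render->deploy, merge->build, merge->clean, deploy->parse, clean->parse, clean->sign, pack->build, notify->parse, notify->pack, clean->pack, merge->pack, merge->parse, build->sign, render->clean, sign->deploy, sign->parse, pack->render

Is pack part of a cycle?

pack is on a cycle iff pack can reach itself via ≥1 edge.
pack → render → clean → pack — yes.

Yes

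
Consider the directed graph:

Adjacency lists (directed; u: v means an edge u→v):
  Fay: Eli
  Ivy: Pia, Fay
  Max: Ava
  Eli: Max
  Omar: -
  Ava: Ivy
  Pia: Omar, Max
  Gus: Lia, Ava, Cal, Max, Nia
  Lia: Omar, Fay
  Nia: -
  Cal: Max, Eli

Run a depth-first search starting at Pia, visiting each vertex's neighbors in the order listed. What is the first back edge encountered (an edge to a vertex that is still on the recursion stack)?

Ivy->Pia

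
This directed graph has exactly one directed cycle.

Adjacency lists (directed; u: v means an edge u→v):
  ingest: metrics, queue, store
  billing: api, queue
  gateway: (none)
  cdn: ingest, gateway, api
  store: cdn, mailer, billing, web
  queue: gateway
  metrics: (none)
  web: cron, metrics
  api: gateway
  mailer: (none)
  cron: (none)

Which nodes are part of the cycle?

cdn, store, ingest

DFS with gray/black marking from store:
store gray
  cdn gray
    ingest gray
      metrics gray
      metrics black
      queue gray
        gateway gray
        gateway black
      queue black
      ingest→store: store is gray → back edge
Back edge closes the cycle store → cdn → ingest → store; its vertices are {cdn, store, ingest}.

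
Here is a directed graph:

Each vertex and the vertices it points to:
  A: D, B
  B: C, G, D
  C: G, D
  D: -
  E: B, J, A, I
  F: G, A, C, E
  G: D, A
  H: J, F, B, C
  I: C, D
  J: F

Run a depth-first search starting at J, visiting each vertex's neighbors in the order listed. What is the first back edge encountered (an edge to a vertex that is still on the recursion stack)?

DFS from J (visiting each vertex's neighbors in the order listed); mark gray on enter, black on exit:
J gray
  F gray
    G gray
      D gray
      D black
      A gray
        A→D: D black — skip
        B gray
          C gray
            C→G: G is gray → back edge
First back edge: C → G.

C→G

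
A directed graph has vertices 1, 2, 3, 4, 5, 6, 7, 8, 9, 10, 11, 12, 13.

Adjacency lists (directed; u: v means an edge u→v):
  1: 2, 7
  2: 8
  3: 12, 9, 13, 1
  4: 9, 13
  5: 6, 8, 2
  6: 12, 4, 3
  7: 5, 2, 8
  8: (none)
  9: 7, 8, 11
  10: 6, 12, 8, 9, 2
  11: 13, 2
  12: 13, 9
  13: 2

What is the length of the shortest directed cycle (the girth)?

5

For each vertex v, BFS finds the shortest path from v back to v.
The shortest such closed walk is 6 → 3 → 1 → 7 → 5 → 6, length 5.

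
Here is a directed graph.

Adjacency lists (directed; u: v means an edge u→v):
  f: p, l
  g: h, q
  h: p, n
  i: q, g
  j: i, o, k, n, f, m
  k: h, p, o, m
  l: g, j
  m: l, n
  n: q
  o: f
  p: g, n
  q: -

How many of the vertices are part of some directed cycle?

9

A vertex is on a directed cycle iff it belongs to a strongly connected component of size ≥ 2 (or has a self-loop).
The vertices on cycles are {f, g, h, j, k, l, m, o, p} — 9 in total.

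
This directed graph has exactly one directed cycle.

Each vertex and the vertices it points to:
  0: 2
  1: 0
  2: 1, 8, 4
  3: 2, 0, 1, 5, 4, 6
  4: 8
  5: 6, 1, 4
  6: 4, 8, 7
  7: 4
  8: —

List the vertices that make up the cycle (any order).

0, 1, 2

DFS with gray/black marking from 0:
0 gray
  2 gray
    1 gray
      1→0: 0 is gray → back edge
Back edge closes the cycle 0 → 2 → 1 → 0; its vertices are {0, 1, 2}.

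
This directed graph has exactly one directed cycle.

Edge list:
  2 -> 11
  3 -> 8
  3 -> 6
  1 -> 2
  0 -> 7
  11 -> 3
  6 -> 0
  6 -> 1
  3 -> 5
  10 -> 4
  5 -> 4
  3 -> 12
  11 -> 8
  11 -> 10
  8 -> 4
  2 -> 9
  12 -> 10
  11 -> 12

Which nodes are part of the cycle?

1, 2, 3, 6, 11

DFS with gray/black marking from 11:
11 gray
  10 gray
    4 gray
    4 black
  10 black
  8 gray
    8→4: 4 black — skip
  8 black
  3 gray
    6 gray
      1 gray
        2 gray
          9 gray
          9 black
          2→11: 11 is gray → back edge
Back edge closes the cycle 11 → 3 → 6 → 1 → 2 → 11; its vertices are {1, 2, 3, 6, 11}.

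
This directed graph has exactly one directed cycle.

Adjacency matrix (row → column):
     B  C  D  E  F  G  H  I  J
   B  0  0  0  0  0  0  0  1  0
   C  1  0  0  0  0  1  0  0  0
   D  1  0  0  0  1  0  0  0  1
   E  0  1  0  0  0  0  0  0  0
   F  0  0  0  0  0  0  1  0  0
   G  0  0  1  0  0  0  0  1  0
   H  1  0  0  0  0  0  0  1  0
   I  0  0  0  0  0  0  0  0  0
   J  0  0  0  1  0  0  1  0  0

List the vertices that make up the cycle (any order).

C, D, E, G, J

DFS with gray/black marking from D:
D gray
  F gray
    H gray
      B gray
        I gray
        I black
      B black
      H→I: I black — skip
    H black
  F black
  D→B: B black — skip
  J gray
    J→H: H black — skip
    E gray
      C gray
        G gray
          G→I: I black — skip
          G→D: D is gray → back edge
Back edge closes the cycle D → J → E → C → G → D; its vertices are {C, D, E, G, J}.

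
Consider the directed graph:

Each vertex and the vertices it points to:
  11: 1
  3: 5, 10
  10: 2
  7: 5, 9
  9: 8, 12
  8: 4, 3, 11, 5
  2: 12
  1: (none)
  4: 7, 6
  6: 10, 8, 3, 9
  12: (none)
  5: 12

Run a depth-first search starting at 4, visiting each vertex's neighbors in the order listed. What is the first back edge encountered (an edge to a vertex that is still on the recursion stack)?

8->4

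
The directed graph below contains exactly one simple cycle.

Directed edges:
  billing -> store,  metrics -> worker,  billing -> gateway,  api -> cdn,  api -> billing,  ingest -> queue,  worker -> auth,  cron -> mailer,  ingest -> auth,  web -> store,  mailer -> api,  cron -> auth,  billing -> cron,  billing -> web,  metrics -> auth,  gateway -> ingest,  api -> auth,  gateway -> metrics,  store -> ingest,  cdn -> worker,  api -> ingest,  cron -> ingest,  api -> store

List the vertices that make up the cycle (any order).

api, cron, mailer, billing

DFS with gray/black marking from api:
api gray
  store gray
    ingest gray
      queue gray
      queue black
      auth gray
      auth black
    ingest black
  store black
  cdn gray
    worker gray
      worker→auth: auth black — skip
    worker black
  cdn black
  billing gray
    billing→store: store black — skip
    web gray
      web→store: store black — skip
    web black
    cron gray
      cron→auth: auth black — skip
      cron→ingest: ingest black — skip
      mailer gray
        mailer→api: api is gray → back edge
Back edge closes the cycle api → billing → cron → mailer → api; its vertices are {api, cron, mailer, billing}.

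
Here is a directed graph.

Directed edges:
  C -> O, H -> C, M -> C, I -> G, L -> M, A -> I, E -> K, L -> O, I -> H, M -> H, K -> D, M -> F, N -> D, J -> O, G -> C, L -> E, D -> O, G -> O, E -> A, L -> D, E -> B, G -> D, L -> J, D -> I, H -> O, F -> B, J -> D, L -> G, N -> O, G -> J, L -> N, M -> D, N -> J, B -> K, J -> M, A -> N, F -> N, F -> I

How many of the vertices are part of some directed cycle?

9

A vertex is on a directed cycle iff it belongs to a strongly connected component of size ≥ 2 (or has a self-loop).
The vertices on cycles are {B, D, F, G, I, J, K, M, N} — 9 in total.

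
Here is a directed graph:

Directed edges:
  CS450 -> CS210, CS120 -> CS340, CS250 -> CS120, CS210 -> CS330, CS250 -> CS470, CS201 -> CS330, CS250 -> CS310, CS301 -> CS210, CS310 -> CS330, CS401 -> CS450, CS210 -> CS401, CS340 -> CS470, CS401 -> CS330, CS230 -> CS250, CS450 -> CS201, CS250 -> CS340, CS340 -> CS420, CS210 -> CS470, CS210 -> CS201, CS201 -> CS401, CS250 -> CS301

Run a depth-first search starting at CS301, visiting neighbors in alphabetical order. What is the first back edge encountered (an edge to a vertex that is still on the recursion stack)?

DFS from CS301 (visiting neighbors in alphabetical order); mark gray on enter, black on exit:
CS301 gray
  CS210 gray
    CS201 gray
      CS330 gray
      CS330 black
      CS401 gray
        CS401→CS330: CS330 black — skip
        CS450 gray
          CS450→CS201: CS201 is gray → back edge
First back edge: CS450 → CS201.

CS450->CS201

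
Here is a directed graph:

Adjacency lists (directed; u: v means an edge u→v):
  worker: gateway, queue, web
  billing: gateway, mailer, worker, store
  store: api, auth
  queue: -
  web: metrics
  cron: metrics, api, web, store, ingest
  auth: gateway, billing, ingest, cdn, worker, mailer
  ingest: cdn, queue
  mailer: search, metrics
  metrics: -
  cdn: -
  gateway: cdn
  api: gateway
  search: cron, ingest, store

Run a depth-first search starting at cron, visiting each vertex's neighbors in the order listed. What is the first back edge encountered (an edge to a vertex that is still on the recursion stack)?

DFS from cron (visiting each vertex's neighbors in the order listed); mark gray on enter, black on exit:
cron gray
  metrics gray
  metrics black
  api gray
    gateway gray
      cdn gray
      cdn black
    gateway black
  api black
  web gray
    web→metrics: metrics black — skip
  web black
  store gray
    store→api: api black — skip
    auth gray
      auth→gateway: gateway black — skip
      billing gray
        billing→gateway: gateway black — skip
        mailer gray
          search gray
            search→cron: cron is gray → back edge
First back edge: search → cron.

search→cron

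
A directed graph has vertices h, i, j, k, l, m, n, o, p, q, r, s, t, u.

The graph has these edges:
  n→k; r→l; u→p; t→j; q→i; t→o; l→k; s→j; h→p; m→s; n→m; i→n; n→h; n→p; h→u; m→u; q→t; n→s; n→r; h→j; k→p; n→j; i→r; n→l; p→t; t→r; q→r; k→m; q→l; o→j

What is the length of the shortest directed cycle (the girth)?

5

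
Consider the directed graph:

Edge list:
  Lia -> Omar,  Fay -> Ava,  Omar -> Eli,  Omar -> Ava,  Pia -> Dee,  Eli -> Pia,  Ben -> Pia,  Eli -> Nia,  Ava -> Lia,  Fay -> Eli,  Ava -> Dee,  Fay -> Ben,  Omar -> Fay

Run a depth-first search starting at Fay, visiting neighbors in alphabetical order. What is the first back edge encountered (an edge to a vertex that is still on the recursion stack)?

Omar→Ava

DFS from Fay (visiting neighbors in alphabetical order); mark gray on enter, black on exit:
Fay gray
  Ava gray
    Dee gray
    Dee black
    Lia gray
      Omar gray
        Omar→Ava: Ava is gray → back edge
First back edge: Omar → Ava.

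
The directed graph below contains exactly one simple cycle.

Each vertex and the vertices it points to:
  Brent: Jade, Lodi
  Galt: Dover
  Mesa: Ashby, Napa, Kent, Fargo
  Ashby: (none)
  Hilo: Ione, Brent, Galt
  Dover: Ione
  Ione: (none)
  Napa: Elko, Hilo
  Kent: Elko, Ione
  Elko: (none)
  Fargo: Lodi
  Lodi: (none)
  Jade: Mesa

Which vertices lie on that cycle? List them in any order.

DFS with gray/black marking from Mesa:
Mesa gray
  Ashby gray
  Ashby black
  Napa gray
    Elko gray
    Elko black
    Hilo gray
      Ione gray
      Ione black
      Brent gray
        Jade gray
          Jade→Mesa: Mesa is gray → back edge
Back edge closes the cycle Mesa → Napa → Hilo → Brent → Jade → Mesa; its vertices are {Hilo, Jade, Mesa, Napa, Brent}.

Hilo, Jade, Mesa, Napa, Brent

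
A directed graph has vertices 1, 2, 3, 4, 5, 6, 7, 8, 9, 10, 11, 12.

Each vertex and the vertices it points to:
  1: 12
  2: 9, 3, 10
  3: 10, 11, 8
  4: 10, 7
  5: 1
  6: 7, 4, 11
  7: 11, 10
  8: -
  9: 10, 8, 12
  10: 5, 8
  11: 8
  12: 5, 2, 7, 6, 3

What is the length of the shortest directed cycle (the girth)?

3

For each vertex v, BFS finds the shortest path from v back to v.
The shortest such closed walk is 12 → 5 → 1 → 12, length 3.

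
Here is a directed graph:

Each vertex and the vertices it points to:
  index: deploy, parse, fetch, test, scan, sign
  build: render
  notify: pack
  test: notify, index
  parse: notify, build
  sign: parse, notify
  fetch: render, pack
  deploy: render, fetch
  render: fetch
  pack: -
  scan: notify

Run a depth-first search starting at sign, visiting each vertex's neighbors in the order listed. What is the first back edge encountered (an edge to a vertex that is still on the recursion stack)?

fetch->render

DFS from sign (visiting each vertex's neighbors in the order listed); mark gray on enter, black on exit:
sign gray
  parse gray
    notify gray
      pack gray
      pack black
    notify black
    build gray
      render gray
        fetch gray
          fetch→render: render is gray → back edge
First back edge: fetch → render.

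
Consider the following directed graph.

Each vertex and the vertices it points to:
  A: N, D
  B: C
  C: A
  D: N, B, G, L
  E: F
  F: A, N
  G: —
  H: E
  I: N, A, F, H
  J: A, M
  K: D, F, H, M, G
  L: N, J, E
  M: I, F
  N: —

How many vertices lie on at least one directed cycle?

A vertex is on a directed cycle iff it belongs to a strongly connected component of size ≥ 2 (or has a self-loop).
The vertices on cycles are {A, B, C, D, E, F, H, I, J, L, M} — 11 in total.

11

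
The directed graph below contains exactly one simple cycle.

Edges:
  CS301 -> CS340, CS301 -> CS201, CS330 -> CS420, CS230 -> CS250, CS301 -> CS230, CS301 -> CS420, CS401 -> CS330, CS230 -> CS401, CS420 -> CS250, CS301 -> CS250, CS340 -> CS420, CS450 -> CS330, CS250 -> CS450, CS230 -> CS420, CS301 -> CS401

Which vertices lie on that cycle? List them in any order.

DFS with gray/black marking from CS250:
CS250 gray
  CS450 gray
    CS330 gray
      CS420 gray
        CS420→CS250: CS250 is gray → back edge
Back edge closes the cycle CS250 → CS450 → CS330 → CS420 → CS250; its vertices are {CS250, CS330, CS420, CS450}.

CS250, CS330, CS420, CS450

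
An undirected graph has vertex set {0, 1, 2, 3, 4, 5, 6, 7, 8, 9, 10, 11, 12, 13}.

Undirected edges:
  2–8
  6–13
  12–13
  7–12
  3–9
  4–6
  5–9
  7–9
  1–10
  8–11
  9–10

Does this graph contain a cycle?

No

DFS, tracking each vertex's parent; an edge to a visited non-parent vertex closes a cycle.
Start from 8:
visit 8 (parent –)
  visit 2 (parent 8)
    2–8: parent, skip
  visit 11 (parent 8)
    11–8: parent, skip
visit 0 (parent –)
visit 1 (parent –)
  visit 10 (parent 1)
    visit 9 (parent 10)
      visit 3 (parent 9)
        3–9: parent, skip
      visit 7 (parent 9)
        7–9: parent, skip
        visit 12 (parent 7)
          visit 13 (parent 12)
            13–12: parent, skip
            visit 6 (parent 13)
              visit 4 (parent 6)
                4–6: parent, skip
              6–13: parent, skip
          12–7: parent, skip
      9–10: parent, skip
      visit 5 (parent 9)
        5–9: parent, skip
    10–1: parent, skip
No non-parent visited neighbor found — the graph is a forest.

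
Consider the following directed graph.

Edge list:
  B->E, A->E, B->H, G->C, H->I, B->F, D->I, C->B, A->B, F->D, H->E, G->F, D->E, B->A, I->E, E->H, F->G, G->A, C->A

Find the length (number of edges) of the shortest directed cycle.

2

For each vertex v, BFS finds the shortest path from v back to v.
The shortest such closed walk is F → G → F, length 2.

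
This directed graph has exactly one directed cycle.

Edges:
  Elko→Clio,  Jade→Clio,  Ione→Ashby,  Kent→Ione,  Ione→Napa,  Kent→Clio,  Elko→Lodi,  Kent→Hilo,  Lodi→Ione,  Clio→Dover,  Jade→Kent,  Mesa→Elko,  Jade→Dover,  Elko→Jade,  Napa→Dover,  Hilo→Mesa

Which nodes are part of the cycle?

Elko, Hilo, Jade, Kent, Mesa

DFS with gray/black marking from Elko:
Elko gray
  Clio gray
    Dover gray
    Dover black
  Clio black
  Jade gray
    Jade→Dover: Dover black — skip
    Kent gray
      Kent→Clio: Clio black — skip
      Hilo gray
        Mesa gray
          Mesa→Elko: Elko is gray → back edge
Back edge closes the cycle Elko → Jade → Kent → Hilo → Mesa → Elko; its vertices are {Elko, Hilo, Jade, Kent, Mesa}.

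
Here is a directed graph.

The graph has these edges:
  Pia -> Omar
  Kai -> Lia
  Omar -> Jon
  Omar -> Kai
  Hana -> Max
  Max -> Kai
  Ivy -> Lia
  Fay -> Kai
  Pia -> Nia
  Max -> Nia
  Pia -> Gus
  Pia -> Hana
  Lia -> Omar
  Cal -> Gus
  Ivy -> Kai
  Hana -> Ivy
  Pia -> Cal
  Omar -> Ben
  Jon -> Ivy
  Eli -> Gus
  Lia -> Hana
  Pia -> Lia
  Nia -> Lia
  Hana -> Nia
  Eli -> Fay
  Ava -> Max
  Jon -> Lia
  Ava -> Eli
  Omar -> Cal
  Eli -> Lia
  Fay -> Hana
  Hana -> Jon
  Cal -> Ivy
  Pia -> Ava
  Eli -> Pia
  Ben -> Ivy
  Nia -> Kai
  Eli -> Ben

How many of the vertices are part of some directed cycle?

13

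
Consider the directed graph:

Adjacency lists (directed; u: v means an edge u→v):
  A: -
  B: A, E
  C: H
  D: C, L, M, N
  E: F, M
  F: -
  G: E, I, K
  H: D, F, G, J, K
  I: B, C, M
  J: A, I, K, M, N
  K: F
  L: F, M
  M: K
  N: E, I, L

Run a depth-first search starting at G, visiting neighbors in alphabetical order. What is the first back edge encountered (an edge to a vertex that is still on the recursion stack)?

D→C

DFS from G (visiting neighbors in alphabetical order); mark gray on enter, black on exit:
G gray
  E gray
    F gray
    F black
    M gray
      K gray
        K→F: F black — skip
      K black
    M black
  E black
  I gray
    B gray
      A gray
      A black
      B→E: E black — skip
    B black
    C gray
      H gray
        D gray
          D→C: C is gray → back edge
First back edge: D → C.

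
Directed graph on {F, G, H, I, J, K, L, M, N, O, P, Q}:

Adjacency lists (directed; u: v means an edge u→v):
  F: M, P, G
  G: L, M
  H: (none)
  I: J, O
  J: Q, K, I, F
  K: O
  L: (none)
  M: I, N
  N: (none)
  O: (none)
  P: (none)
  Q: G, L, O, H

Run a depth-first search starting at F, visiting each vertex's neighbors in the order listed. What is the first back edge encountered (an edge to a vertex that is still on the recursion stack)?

G→M

DFS from F (visiting each vertex's neighbors in the order listed); mark gray on enter, black on exit:
F gray
  M gray
    I gray
      J gray
        Q gray
          G gray
            L gray
            L black
            G→M: M is gray → back edge
First back edge: G → M.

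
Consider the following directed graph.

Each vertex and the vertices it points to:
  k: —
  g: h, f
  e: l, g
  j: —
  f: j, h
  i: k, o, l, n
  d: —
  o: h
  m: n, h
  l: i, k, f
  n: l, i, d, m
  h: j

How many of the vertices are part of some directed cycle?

4

A vertex is on a directed cycle iff it belongs to a strongly connected component of size ≥ 2 (or has a self-loop).
The vertices on cycles are {i, l, m, n} — 4 in total.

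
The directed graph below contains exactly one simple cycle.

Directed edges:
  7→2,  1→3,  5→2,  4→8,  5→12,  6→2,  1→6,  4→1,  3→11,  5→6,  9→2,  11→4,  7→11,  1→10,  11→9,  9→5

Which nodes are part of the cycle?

1, 3, 4, 11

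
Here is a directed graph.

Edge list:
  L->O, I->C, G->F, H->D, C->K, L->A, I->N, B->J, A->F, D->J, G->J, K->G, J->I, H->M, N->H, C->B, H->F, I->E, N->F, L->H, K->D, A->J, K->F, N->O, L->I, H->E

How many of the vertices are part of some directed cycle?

9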